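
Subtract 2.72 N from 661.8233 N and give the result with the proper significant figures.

659.10 N

661.8233 N − 2.72 N = 659.1033 N.
Addition/subtraction keeps the fewest decimal places: 661.8233 → 4 decimal places, 2.72 → 2 decimal places; limit is 2.
Rounded to 2 decimal places: 659.10 N.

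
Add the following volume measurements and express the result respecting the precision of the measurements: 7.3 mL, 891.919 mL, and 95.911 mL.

995.1 mL

7.3 mL + 891.919 mL + 95.911 mL = 995.130 mL.
Addition/subtraction keeps the fewest decimal places: 7.3 → 1 decimal place, 891.919 → 3 decimal places, 95.911 → 3 decimal places; limit is 1.
Rounded to 1 decimal place: 995.1 mL.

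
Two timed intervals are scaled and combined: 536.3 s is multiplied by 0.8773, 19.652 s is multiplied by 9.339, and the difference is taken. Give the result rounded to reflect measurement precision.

536.3 × 0.8773 = 470.49599 → 470.5 s (4 s.f., last digit at the 10^-1 place).
19.652 × 9.339 = 183.530028 → 183.5 s (4 s.f., last digit at the 10^-1 place).
Difference: 286.965962 s; keep the coarser place, 10^-1.
Result: 287.0 s.

287.0 s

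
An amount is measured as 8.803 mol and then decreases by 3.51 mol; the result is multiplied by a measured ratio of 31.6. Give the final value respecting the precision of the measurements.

8.803 mol − 3.51 mol = 5.293 mol; the difference is limited to 2 decimal places (3 s.f.).
Carrying full precision, 5.293 × 31.6 = 167.2588 mol; 31.6 has 3 s.f., so the result keeps min(3, 3) = 3 s.f.
Rounded to 3 significant figures: 1.67 × 10² mol.

1.67 × 10² mol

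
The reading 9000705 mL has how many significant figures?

9000705: zeros between nonzero digits are significant.

7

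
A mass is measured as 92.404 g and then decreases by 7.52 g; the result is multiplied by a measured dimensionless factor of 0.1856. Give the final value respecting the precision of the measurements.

92.404 g − 7.52 g = 84.884 g; the difference is limited to 2 decimal places (4 s.f.).
Carrying full precision, 84.884 × 0.1856 = 15.7544704 g; 0.1856 has 4 s.f., so the result keeps min(4, 4) = 4 s.f.
Rounded to 4 significant figures: 15.75 g.

15.75 g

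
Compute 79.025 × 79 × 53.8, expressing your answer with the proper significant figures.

79.025 × 79 × 53.8 = 335872.055
Multiplication/division keeps the fewest significant figures: 79.025 → 5 s.f., 79 → 2 s.f., 53.8 → 3 s.f.; limit is 2.
Rounded to 2 significant figures: 3.4 × 10^5.

3.4 × 10^5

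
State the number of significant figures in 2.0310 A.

5

2.0310: trailing zeros after a decimal point are significant; zeros between nonzero digits are significant.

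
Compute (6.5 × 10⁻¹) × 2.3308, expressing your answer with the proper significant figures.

(6.5 × 10⁻¹) × 2.3308 = 1.51502
Multiplication/division keeps the fewest significant figures: 6.5 × 10⁻¹ → 2 s.f., 2.3308 → 5 s.f.; limit is 2.
Rounded to 2 significant figures: 1.5.

1.5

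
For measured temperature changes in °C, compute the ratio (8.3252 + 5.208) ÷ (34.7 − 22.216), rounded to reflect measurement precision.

8.3252 + 5.208 = 13.5332, limited to 3 d.p. → 5 s.f.; 34.7 − 22.216 = 12.484, limited to 1 d.p. → 3 s.f.
Carrying full precision, 13.5332 ÷ 12.484 = 1.08404357578…; keep min(5, 3) = 3 s.f.
Rounded to 3 significant figures: 1.08.

1.08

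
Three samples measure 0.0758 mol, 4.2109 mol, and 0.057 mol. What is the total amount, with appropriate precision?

0.0758 mol + 4.2109 mol + 0.057 mol = 4.3437 mol.
Addition/subtraction keeps the fewest decimal places: 0.0758 → 4 decimal places, 4.2109 → 4 decimal places, 0.057 → 3 decimal places; limit is 3.
Rounded to 3 decimal places: 4.344 mol.

4.344 mol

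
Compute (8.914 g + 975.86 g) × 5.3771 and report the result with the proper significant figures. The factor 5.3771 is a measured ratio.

5295.2 g

8.914 g + 975.86 g = 984.774 g; the sum is limited to 2 decimal places (5 s.f.).
Carrying full precision, 984.774 × 5.3771 = 5295.2282754 g; 5.3771 has 5 s.f., so the result keeps min(5, 5) = 5 s.f.
Rounded to 5 significant figures: 5295.2 g.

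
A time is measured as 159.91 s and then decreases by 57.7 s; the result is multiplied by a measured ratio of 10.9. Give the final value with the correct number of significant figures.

159.91 s − 57.7 s = 102.21 s; the difference is limited to 1 decimal place (4 s.f.).
Carrying full precision, 102.21 × 10.9 = 1114.089 s; 10.9 has 3 s.f., so the result keeps min(4, 3) = 3 s.f.
Rounded to 3 significant figures: 1.11 × 10^3 s.

1.11 × 10^3 s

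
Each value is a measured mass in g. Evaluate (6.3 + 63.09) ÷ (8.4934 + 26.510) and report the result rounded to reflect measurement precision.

1.98

6.3 + 63.09 = 69.39, limited to 1 d.p. → 3 s.f.; 8.4934 + 26.510 = 35.0034, limited to 3 d.p. → 5 s.f.
Carrying full precision, 69.39 ÷ 35.0034 = 1.98237885463…; keep min(3, 5) = 3 s.f.
Rounded to 3 significant figures: 1.98.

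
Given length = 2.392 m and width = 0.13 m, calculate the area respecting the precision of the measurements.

area = 2.392 m × 0.13 m = 0.31096 m².
2.392 has 4 significant figures; 0.13 has 2.
Division/multiplication keeps the fewest: 2 significant figures.
Rounded: 0.31 m².

0.31 m²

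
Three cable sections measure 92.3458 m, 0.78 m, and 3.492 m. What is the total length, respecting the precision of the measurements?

96.62 m

92.3458 m + 0.78 m + 3.492 m = 96.6178 m.
Addition/subtraction keeps the fewest decimal places: 92.3458 → 4 decimal places, 0.78 → 2 decimal places, 3.492 → 3 decimal places; limit is 2.
Rounded to 2 decimal places: 96.62 m.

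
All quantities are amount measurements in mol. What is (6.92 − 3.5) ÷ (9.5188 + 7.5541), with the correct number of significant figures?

6.92 − 3.5 = 3.42, limited to 1 d.p. → 2 s.f.; 9.5188 + 7.5541 = 17.0729, limited to 4 d.p. → 6 s.f.
Carrying full precision, 3.42 ÷ 17.0729 = 0.200317462177…; keep min(2, 6) = 2 s.f.
Rounded to 2 significant figures: 0.20.

0.20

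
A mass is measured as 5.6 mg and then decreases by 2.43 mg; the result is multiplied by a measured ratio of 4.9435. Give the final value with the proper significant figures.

5.6 mg − 2.43 mg = 3.17 mg; the difference is limited to 1 decimal place (2 s.f.).
Carrying full precision, 3.17 × 4.9435 = 15.670895 mg; 4.9435 has 5 s.f., so the result keeps min(2, 5) = 2 s.f.
Rounded to 2 significant figures: 16 mg.

16 mg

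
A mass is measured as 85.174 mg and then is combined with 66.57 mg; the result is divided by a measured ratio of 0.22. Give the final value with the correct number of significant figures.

6.9 × 10² mg

85.174 mg + 66.57 mg = 151.744 mg; the sum is limited to 2 decimal places (5 s.f.).
Carrying full precision, 151.744 ÷ 0.22 = 689.745454545… mg; 0.22 has 2 s.f., so the result keeps min(5, 2) = 2 s.f.
Rounded to 2 significant figures: 6.9 × 10² mg.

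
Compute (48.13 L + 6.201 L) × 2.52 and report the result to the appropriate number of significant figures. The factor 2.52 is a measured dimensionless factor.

48.13 L + 6.201 L = 54.331 L; the sum is limited to 2 decimal places (4 s.f.).
Carrying full precision, 54.331 × 2.52 = 136.91412 L; 2.52 has 3 s.f., so the result keeps min(4, 3) = 3 s.f.
Rounded to 3 significant figures: 137 L.

137 L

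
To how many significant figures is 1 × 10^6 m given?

1

1 × 10^6: in scientific notation every digit of the coefficient is significant.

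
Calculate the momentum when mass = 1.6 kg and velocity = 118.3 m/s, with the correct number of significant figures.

momentum = 1.6 kg × 118.3 m/s = 189.28 kg·m/s.
1.6 has 2 significant figures; 118.3 has 4.
Division/multiplication keeps the fewest: 2 significant figures.
Rounded: 1.9 × 10^2 kg·m/s.

1.9 × 10^2 kg·m/s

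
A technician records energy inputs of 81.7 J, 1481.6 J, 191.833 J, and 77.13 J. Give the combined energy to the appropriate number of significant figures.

1832.3 J

81.7 J + 1481.6 J + 191.833 J + 77.13 J = 1832.263 J.
Addition/subtraction keeps the fewest decimal places: 81.7 → 1 decimal place, 1481.6 → 1 decimal place, 191.833 → 3 decimal places, 77.13 → 2 decimal places; limit is 1.
Rounded to 1 decimal place: 1832.3 J.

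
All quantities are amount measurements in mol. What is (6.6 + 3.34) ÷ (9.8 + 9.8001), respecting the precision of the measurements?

6.6 + 3.34 = 9.94, limited to 1 d.p. → 2 s.f.; 9.8 + 9.8001 = 19.6001, limited to 1 d.p. → 3 s.f.
Carrying full precision, 9.94 ÷ 19.6001 = 0.507140269693…; keep min(2, 3) = 2 s.f.
Rounded to 2 significant figures: 0.51.

0.51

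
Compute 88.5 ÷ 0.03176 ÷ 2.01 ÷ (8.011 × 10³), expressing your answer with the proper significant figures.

0.173

88.5 ÷ 0.03176 ÷ 2.01 ÷ (8.011 × 10³) = 0.173053340803…
Multiplication/division keeps the fewest significant figures: 88.5 → 3 s.f., 0.03176 → 4 s.f., 2.01 → 3 s.f., 8.011 × 10³ → 4 s.f.; limit is 3.
Rounded to 3 significant figures: 0.173.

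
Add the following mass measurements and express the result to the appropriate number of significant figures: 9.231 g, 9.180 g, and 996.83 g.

1015.24 g

9.231 g + 9.180 g + 996.83 g = 1015.241 g.
Addition/subtraction keeps the fewest decimal places: 9.231 → 3 decimal places, 9.180 → 3 decimal places, 996.83 → 2 decimal places; limit is 2.
Rounded to 2 decimal places: 1015.24 g.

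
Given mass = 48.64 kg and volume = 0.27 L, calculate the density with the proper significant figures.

1.8 × 10^2 kg/L

density = 48.64 kg ÷ 0.27 L = 180.148148148… kg/L.
48.64 has 4 significant figures; 0.27 has 2.
Division/multiplication keeps the fewest: 2 significant figures.
Rounded: 1.8 × 10^2 kg/L.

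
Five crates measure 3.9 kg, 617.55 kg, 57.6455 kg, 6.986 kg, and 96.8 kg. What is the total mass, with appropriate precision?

3.9 kg + 617.55 kg + 57.6455 kg + 6.986 kg + 96.8 kg = 782.8815 kg.
Addition/subtraction keeps the fewest decimal places: 3.9 → 1 decimal place, 617.55 → 2 decimal places, 57.6455 → 4 decimal places, 6.986 → 3 decimal places, 96.8 → 1 decimal place; limit is 1.
Rounded to 1 decimal place: 782.9 kg.

782.9 kg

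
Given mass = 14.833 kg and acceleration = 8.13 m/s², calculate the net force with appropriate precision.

net force = 14.833 kg × 8.13 m/s² = 120.59229 N.
14.833 has 5 significant figures; 8.13 has 3.
Division/multiplication keeps the fewest: 3 significant figures.
Rounded: 121 N.

121 N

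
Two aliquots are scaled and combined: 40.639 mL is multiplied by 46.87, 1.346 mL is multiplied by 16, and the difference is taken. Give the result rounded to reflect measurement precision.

40.639 × 46.87 = 1904.74993 → 1905 mL (4 s.f., last digit at the 10^0 place).
1.346 × 16 = 21.536 → 22 mL (2 s.f., last digit at the 10^0 place).
Difference: 1883.21393 mL; keep the coarser place, 10^0.
Result: 1.883 × 10^3 mL.

1.883 × 10^3 mL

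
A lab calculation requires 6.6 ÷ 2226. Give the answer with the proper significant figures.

3.0 × 10^-3

6.6 ÷ 2226 = 0.00296495956873…
Multiplication/division keeps the fewest significant figures: 6.6 → 2 s.f., 2226 → 4 s.f.; limit is 2.
Rounded to 2 significant figures: 3.0 × 10^-3.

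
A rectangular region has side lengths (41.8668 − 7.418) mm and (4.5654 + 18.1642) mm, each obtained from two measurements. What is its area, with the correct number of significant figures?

783.01 mm²

41.8668 − 7.418 = 34.4488, limited to 3 d.p. → 5 s.f.; 4.5654 + 18.1642 = 22.7296, limited to 4 d.p. → 6 s.f.
Carrying full precision, 34.4488 × 22.7296 = 783.00744448; keep min(5, 6) = 5 s.f.
Rounded to 5 significant figures: 783.01 mm².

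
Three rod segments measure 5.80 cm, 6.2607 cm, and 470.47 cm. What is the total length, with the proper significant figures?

5.80 cm + 6.2607 cm + 470.47 cm = 482.5307 cm.
Addition/subtraction keeps the fewest decimal places: 5.80 → 2 decimal places, 6.2607 → 4 decimal places, 470.47 → 2 decimal places; limit is 2.
Rounded to 2 decimal places: 482.53 cm.

482.53 cm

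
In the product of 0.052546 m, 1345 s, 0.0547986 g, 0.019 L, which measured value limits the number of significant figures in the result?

0.019 L

0.052546 m → 5 s.f.; 1345 s → 4 s.f.; 0.0547986 g → 6 s.f.; 0.019 L → 2 s.f.
The fewest is 2 significant figures, from 0.019 L.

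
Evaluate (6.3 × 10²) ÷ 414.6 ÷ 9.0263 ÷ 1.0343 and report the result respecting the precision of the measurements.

(6.3 × 10²) ÷ 414.6 ÷ 9.0263 ÷ 1.0343 = 0.162762729128…
Multiplication/division keeps the fewest significant figures: 6.3 × 10² → 2 s.f., 414.6 → 4 s.f., 9.0263 → 5 s.f., 1.0343 → 5 s.f.; limit is 2.
Rounded to 2 significant figures: 0.16.

0.16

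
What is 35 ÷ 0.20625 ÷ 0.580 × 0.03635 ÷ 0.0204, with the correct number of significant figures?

5.2 × 10^2

35 ÷ 0.20625 ÷ 0.580 × 0.03635 ÷ 0.0204 = 521.339152171…
Multiplication/division keeps the fewest significant figures: 35 → 2 s.f., 0.20625 → 5 s.f., 0.580 → 3 s.f., 0.03635 → 4 s.f., 0.0204 → 3 s.f.; limit is 2.
Rounded to 2 significant figures: 5.2 × 10^2.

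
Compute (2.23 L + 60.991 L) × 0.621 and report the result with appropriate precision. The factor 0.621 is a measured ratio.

39.3 L

2.23 L + 60.991 L = 63.221 L; the sum is limited to 2 decimal places (4 s.f.).
Carrying full precision, 63.221 × 0.621 = 39.260241 L; 0.621 has 3 s.f., so the result keeps min(4, 3) = 3 s.f.
Rounded to 3 significant figures: 39.3 L.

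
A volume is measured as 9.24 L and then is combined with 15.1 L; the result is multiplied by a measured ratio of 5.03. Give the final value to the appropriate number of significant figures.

9.24 L + 15.1 L = 24.34 L; the sum is limited to 1 decimal place (3 s.f.).
Carrying full precision, 24.34 × 5.03 = 122.4302 L; 5.03 has 3 s.f., so the result keeps min(3, 3) = 3 s.f.
Rounded to 3 significant figures: 122 L.

122 L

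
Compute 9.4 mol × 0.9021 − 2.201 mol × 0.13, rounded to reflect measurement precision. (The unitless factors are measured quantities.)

8.2 mol

9.4 × 0.9021 = 8.47974 → 8.5 mol (2 s.f., last digit at the 10^-1 place).
2.201 × 0.13 = 0.28613 → 0.29 mol (2 s.f., last digit at the 10^-2 place).
Difference: 8.19361 mol; keep the coarser place, 10^-1.
Result: 8.2 mol.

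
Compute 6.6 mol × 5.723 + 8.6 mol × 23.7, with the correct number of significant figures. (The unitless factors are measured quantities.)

6.6 × 5.723 = 37.7718 → 38 mol (2 s.f., last digit at the 10^0 place).
8.6 × 23.7 = 203.82 → 2.0 × 10² mol (2 s.f., last digit at the 10^1 place).
Sum: 241.5918 mol; keep the coarser place, 10^1.
Result: 2.4 × 10² mol.

2.4 × 10² mol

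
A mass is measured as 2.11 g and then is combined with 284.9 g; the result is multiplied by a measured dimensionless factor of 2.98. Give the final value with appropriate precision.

2.11 g + 284.9 g = 287.01 g; the sum is limited to 1 decimal place (4 s.f.).
Carrying full precision, 287.01 × 2.98 = 855.2898 g; 2.98 has 3 s.f., so the result keeps min(4, 3) = 3 s.f.
Rounded to 3 significant figures: 855 g.

855 g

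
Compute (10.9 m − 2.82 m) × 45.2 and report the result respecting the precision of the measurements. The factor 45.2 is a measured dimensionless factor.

10.9 m − 2.82 m = 8.08 m; the difference is limited to 1 decimal place (2 s.f.).
Carrying full precision, 8.08 × 45.2 = 365.216 m; 45.2 has 3 s.f., so the result keeps min(2, 3) = 2 s.f.
Rounded to 2 significant figures: 3.7 × 10^2 m.

3.7 × 10^2 m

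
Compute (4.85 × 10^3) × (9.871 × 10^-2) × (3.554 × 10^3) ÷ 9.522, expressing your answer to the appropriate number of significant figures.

1.79 × 10^5

(4.85 × 10^3) × (9.871 × 10^-2) × (3.554 × 10^3) ÷ 9.522 = 178686.662361…
Multiplication/division keeps the fewest significant figures: 4.85 × 10^3 → 3 s.f., 9.871 × 10^-2 → 4 s.f., 3.554 × 10^3 → 4 s.f., 9.522 → 4 s.f.; limit is 3.
Rounded to 3 significant figures: 1.79 × 10^5.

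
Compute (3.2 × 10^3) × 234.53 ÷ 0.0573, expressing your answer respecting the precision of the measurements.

1.3 × 10^7

(3.2 × 10^3) × 234.53 ÷ 0.0573 = 13097661.4311…
Multiplication/division keeps the fewest significant figures: 3.2 × 10^3 → 2 s.f., 234.53 → 5 s.f., 0.0573 → 3 s.f.; limit is 2.
Rounded to 2 significant figures: 1.3 × 10^7.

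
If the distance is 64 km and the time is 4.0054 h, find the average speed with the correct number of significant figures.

16 km/h

average speed = 64 km ÷ 4.0054 h = 15.9784291207… km/h.
64 has 2 significant figures; 4.0054 has 5.
Division/multiplication keeps the fewest: 2 significant figures.
Rounded: 16 km/h.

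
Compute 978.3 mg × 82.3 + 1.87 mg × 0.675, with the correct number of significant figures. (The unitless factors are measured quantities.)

978.3 × 82.3 = 80514.09 → 8.05 × 10⁴ mg (3 s.f., last digit at the 10^2 place).
1.87 × 0.675 = 1.26225 → 1.26 mg (3 s.f., last digit at the 10^-2 place).
Sum: 80515.35225 mg; keep the coarser place, 10^2.
Result: 8.05 × 10⁴ mg.

8.05 × 10⁴ mg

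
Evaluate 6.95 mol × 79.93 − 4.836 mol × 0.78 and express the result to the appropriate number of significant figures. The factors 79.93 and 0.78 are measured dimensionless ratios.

6.95 × 79.93 = 555.5135 → 556 mol (3 s.f., last digit at the 10^0 place).
4.836 × 0.78 = 3.77208 → 3.8 mol (2 s.f., last digit at the 10^-1 place).
Difference: 551.74142 mol; keep the coarser place, 10^0.
Result: 552 mol.

552 mol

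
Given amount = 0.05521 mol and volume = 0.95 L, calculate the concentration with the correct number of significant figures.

concentration = 0.05521 mol ÷ 0.95 L = 0.0581157894737… mol/L.
0.05521 has 4 significant figures; 0.95 has 2.
Division/multiplication keeps the fewest: 2 significant figures.
Rounded: 0.058 mol/L.

0.058 mol/L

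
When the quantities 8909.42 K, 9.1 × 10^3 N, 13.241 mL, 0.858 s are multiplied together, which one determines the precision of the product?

9.1 × 10^3 N

8909.42 K → 6 s.f.; 9.1 × 10^3 N → 2 s.f.; 13.241 mL → 5 s.f.; 0.858 s → 3 s.f.
The fewest is 2 significant figures, from 9.1 × 10^3 N.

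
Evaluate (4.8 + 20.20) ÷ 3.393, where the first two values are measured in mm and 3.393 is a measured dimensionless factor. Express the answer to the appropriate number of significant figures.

7.37 mm

4.8 mm + 20.20 mm = 25.00 mm; the sum is limited to 1 decimal place (3 s.f.).
Carrying full precision, 25.00 ÷ 3.393 = 7.36811081639… mm; 3.393 has 4 s.f., so the result keeps min(3, 4) = 3 s.f.
Rounded to 3 significant figures: 7.37 mm.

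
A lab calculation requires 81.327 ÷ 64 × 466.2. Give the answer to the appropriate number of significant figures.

5.9 × 10^2

81.327 ÷ 64 × 466.2 = 592.416365625
Multiplication/division keeps the fewest significant figures: 81.327 → 5 s.f., 64 → 2 s.f., 466.2 → 4 s.f.; limit is 2.
Rounded to 2 significant figures: 5.9 × 10^2.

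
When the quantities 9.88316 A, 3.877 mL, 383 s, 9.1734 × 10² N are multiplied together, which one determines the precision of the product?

9.88316 A → 6 s.f.; 3.877 mL → 4 s.f.; 383 s → 3 s.f.; 9.1734 × 10² N → 5 s.f.
The fewest is 3 significant figures, from 383 s.

383 s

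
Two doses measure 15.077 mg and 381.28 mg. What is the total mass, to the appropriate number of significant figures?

15.077 mg + 381.28 mg = 396.357 mg.
Addition/subtraction keeps the fewest decimal places: 15.077 → 3 decimal places, 381.28 → 2 decimal places; limit is 2.
Rounded to 2 decimal places: 396.36 mg.

396.36 mg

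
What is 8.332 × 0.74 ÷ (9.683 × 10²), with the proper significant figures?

8.332 × 0.74 ÷ (9.683 × 10²) = 0.00636753072395…
Multiplication/division keeps the fewest significant figures: 8.332 → 4 s.f., 0.74 → 2 s.f., 9.683 × 10² → 4 s.f.; limit is 2.
Rounded to 2 significant figures: 0.0064.

0.0064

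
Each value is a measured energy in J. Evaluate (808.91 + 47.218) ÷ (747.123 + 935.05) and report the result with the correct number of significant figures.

0.50894

808.91 + 47.218 = 856.128, limited to 2 d.p. → 5 s.f.; 747.123 + 935.05 = 1682.173, limited to 2 d.p. → 6 s.f.
Carrying full precision, 856.128 ÷ 1682.173 = 0.508941708136…; keep min(5, 6) = 5 s.f.
Rounded to 5 significant figures: 0.50894.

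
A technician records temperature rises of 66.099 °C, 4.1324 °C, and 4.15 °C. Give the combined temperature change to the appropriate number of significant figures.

66.099 °C + 4.1324 °C + 4.15 °C = 74.3814 °C.
Addition/subtraction keeps the fewest decimal places: 66.099 → 3 decimal places, 4.1324 → 4 decimal places, 4.15 → 2 decimal places; limit is 2.
Rounded to 2 decimal places: 74.38 °C.

74.38 °C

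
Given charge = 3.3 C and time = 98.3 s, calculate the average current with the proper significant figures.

0.034 A

average current = 3.3 C ÷ 98.3 s = 0.0335707019329… A.
3.3 has 2 significant figures; 98.3 has 3.
Division/multiplication keeps the fewest: 2 significant figures.
Rounded: 0.034 A.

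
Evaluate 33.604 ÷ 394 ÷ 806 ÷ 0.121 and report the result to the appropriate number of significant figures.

33.604 ÷ 394 ÷ 806 ÷ 0.121 = 0.000874529254778…
Multiplication/division keeps the fewest significant figures: 33.604 → 5 s.f., 394 → 3 s.f., 806 → 3 s.f., 0.121 → 3 s.f.; limit is 3.
Rounded to 3 significant figures: 8.75 × 10⁻⁴.

8.75 × 10⁻⁴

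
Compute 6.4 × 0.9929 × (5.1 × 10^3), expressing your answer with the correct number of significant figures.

6.4 × 0.9929 × (5.1 × 10^3) = 32408.256
Multiplication/division keeps the fewest significant figures: 6.4 → 2 s.f., 0.9929 → 4 s.f., 5.1 × 10^3 → 2 s.f.; limit is 2.
Rounded to 2 significant figures: 3.2 × 10^4.

3.2 × 10^4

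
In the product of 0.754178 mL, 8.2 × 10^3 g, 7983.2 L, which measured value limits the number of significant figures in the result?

0.754178 mL → 6 s.f.; 8.2 × 10^3 g → 2 s.f.; 7983.2 L → 5 s.f.
The fewest is 2 significant figures, from 8.2 × 10^3 g.

8.2 × 10^3 g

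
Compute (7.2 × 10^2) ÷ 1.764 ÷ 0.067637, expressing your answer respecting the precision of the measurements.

6.0 × 10^3

(7.2 × 10^2) ÷ 1.764 ÷ 0.067637 = 6034.615156…
Multiplication/division keeps the fewest significant figures: 7.2 × 10^2 → 2 s.f., 1.764 → 4 s.f., 0.067637 → 5 s.f.; limit is 2.
Rounded to 2 significant figures: 6.0 × 10^3.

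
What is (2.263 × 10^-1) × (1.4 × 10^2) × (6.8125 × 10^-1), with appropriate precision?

(2.263 × 10^-1) × (1.4 × 10^2) × (6.8125 × 10^-1) = 21.5833625
Multiplication/division keeps the fewest significant figures: 2.263 × 10^-1 → 4 s.f., 1.4 × 10^2 → 2 s.f., 6.8125 × 10^-1 → 5 s.f.; limit is 2.
Rounded to 2 significant figures: 22.

22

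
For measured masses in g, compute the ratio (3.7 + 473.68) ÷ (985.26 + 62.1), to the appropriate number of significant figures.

0.4558

3.7 + 473.68 = 477.38, limited to 1 d.p. → 4 s.f.; 985.26 + 62.1 = 1047.36, limited to 1 d.p. → 5 s.f.
Carrying full precision, 477.38 ÷ 1047.36 = 0.455793614421…; keep min(4, 5) = 4 s.f.
Rounded to 4 significant figures: 0.4558.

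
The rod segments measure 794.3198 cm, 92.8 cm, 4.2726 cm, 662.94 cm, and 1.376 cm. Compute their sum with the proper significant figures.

1555.7 cm

794.3198 cm + 92.8 cm + 4.2726 cm + 662.94 cm + 1.376 cm = 1555.7084 cm.
Addition/subtraction keeps the fewest decimal places: 794.3198 → 4 decimal places, 92.8 → 1 decimal place, 4.2726 → 4 decimal places, 662.94 → 2 decimal places, 1.376 → 3 decimal places; limit is 1.
Rounded to 1 decimal place: 1555.7 cm.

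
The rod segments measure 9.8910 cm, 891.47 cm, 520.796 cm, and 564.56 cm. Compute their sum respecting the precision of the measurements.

1986.72 cm

9.8910 cm + 891.47 cm + 520.796 cm + 564.56 cm = 1986.7170 cm.
Addition/subtraction keeps the fewest decimal places: 9.8910 → 4 decimal places, 891.47 → 2 decimal places, 520.796 → 3 decimal places, 564.56 → 2 decimal places; limit is 2.
Rounded to 2 decimal places: 1986.72 cm.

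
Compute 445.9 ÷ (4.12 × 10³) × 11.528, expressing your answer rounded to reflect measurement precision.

1.25

445.9 ÷ (4.12 × 10³) × 11.528 = 1.24765417476…
Multiplication/division keeps the fewest significant figures: 445.9 → 4 s.f., 4.12 × 10³ → 3 s.f., 11.528 → 5 s.f.; limit is 3.
Rounded to 3 significant figures: 1.25.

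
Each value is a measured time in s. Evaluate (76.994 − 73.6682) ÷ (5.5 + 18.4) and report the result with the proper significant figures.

76.994 − 73.6682 = 3.3258, limited to 3 d.p. → 4 s.f.; 5.5 + 18.4 = 23.9, limited to 1 d.p. → 3 s.f.
Carrying full precision, 3.3258 ÷ 23.9 = 0.139154811715…; keep min(4, 3) = 3 s.f.
Rounded to 3 significant figures: 0.139.

0.139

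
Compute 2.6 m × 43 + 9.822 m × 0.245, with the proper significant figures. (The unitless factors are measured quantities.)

2.6 × 43 = 111.8 → 1.1 × 10^2 m (2 s.f., last digit at the 10^1 place).
9.822 × 0.245 = 2.40639 → 2.41 m (3 s.f., last digit at the 10^-2 place).
Sum: 114.20639 m; keep the coarser place, 10^1.
Result: 1.1 × 10^2 m.

1.1 × 10^2 m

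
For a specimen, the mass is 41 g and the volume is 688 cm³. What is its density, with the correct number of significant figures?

0.060 g/cm³

density = 41 g ÷ 688 cm³ = 0.0595930232558… g/cm³.
41 has 2 significant figures; 688 has 3.
Division/multiplication keeps the fewest: 2 significant figures.
Rounded: 0.060 g/cm³.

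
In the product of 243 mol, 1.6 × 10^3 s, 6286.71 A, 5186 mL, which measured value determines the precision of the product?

243 mol → 3 s.f.; 1.6 × 10^3 s → 2 s.f.; 6286.71 A → 6 s.f.; 5186 mL → 4 s.f.
The fewest is 2 significant figures, from 1.6 × 10^3 s.

1.6 × 10^3 s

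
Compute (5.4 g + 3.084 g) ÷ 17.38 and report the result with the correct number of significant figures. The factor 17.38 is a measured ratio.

0.49 g

5.4 g + 3.084 g = 8.484 g; the sum is limited to 1 decimal place (2 s.f.).
Carrying full precision, 8.484 ÷ 17.38 = 0.488147295742… g; 17.38 has 4 s.f., so the result keeps min(2, 4) = 2 s.f.
Rounded to 2 significant figures: 0.49 g.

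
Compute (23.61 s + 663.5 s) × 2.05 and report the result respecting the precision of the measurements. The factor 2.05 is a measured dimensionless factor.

23.61 s + 663.5 s = 687.11 s; the sum is limited to 1 decimal place (4 s.f.).
Carrying full precision, 687.11 × 2.05 = 1408.5755 s; 2.05 has 3 s.f., so the result keeps min(4, 3) = 3 s.f.
Rounded to 3 significant figures: 1.41 × 10^3 s.

1.41 × 10^3 s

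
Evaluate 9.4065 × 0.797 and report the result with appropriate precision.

9.4065 × 0.797 = 7.4969805
Multiplication/division keeps the fewest significant figures: 9.4065 → 5 s.f., 0.797 → 3 s.f.; limit is 3.
Rounded to 3 significant figures: 7.50.

7.50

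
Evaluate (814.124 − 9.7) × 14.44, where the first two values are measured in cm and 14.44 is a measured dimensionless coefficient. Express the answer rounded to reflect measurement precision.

814.124 cm − 9.7 cm = 804.424 cm; the difference is limited to 1 decimal place (4 s.f.).
Carrying full precision, 804.424 × 14.44 = 11615.88256 cm; 14.44 has 4 s.f., so the result keeps min(4, 4) = 4 s.f.
Rounded to 4 significant figures: 1.162 × 10⁴ cm.

1.162 × 10⁴ cm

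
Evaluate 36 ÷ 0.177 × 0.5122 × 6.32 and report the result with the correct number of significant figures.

36 ÷ 0.177 × 0.5122 × 6.32 = 658.394033898…
Multiplication/division keeps the fewest significant figures: 36 → 2 s.f., 0.177 → 3 s.f., 0.5122 → 4 s.f., 6.32 → 3 s.f.; limit is 2.
Rounded to 2 significant figures: 6.6 × 10^2.

6.6 × 10^2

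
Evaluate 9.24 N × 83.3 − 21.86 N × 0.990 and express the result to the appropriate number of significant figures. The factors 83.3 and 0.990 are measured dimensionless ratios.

748 N

9.24 × 83.3 = 769.692 → 770. N (3 s.f., last digit at the 10^0 place).
21.86 × 0.990 = 21.6414 → 21.6 N (3 s.f., last digit at the 10^-1 place).
Difference: 748.0506 N; keep the coarser place, 10^0.
Result: 748 N.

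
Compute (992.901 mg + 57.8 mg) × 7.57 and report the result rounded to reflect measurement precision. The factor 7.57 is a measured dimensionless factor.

7.95 × 10^3 mg

992.901 mg + 57.8 mg = 1050.701 mg; the sum is limited to 1 decimal place (5 s.f.).
Carrying full precision, 1050.701 × 7.57 = 7953.80657 mg; 7.57 has 3 s.f., so the result keeps min(5, 3) = 3 s.f.
Rounded to 3 significant figures: 7.95 × 10^3 mg.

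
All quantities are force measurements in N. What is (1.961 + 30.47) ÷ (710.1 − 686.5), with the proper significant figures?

1.961 + 30.47 = 32.431, limited to 2 d.p. → 4 s.f.; 710.1 − 686.5 = 23.6, limited to 1 d.p. → 3 s.f.
Carrying full precision, 32.431 ÷ 23.6 = 1.37419491525…; keep min(4, 3) = 3 s.f.
Rounded to 3 significant figures: 1.37.

1.37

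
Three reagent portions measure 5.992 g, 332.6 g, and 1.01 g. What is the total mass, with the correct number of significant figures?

339.6 g

5.992 g + 332.6 g + 1.01 g = 339.602 g.
Addition/subtraction keeps the fewest decimal places: 5.992 → 3 decimal places, 332.6 → 1 decimal place, 1.01 → 2 decimal places; limit is 1.
Rounded to 1 decimal place: 339.6 g.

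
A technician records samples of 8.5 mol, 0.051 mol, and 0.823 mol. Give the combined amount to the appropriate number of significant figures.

8.5 mol + 0.051 mol + 0.823 mol = 9.374 mol.
Addition/subtraction keeps the fewest decimal places: 8.5 → 1 decimal place, 0.051 → 3 decimal places, 0.823 → 3 decimal places; limit is 1.
Rounded to 1 decimal place: 9.4 mol.

9.4 mol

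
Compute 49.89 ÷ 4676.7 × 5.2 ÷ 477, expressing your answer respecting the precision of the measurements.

49.89 ÷ 4676.7 × 5.2 ÷ 477 = 0.000116294441345…
Multiplication/division keeps the fewest significant figures: 49.89 → 4 s.f., 4676.7 → 5 s.f., 5.2 → 2 s.f., 477 → 3 s.f.; limit is 2.
Rounded to 2 significant figures: 1.2 × 10⁻⁴.

1.2 × 10⁻⁴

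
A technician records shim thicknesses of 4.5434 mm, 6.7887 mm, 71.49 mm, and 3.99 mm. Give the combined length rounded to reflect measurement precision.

86.81 mm

4.5434 mm + 6.7887 mm + 71.49 mm + 3.99 mm = 86.8121 mm.
Addition/subtraction keeps the fewest decimal places: 4.5434 → 4 decimal places, 6.7887 → 4 decimal places, 71.49 → 2 decimal places, 3.99 → 2 decimal places; limit is 2.
Rounded to 2 decimal places: 86.81 mm.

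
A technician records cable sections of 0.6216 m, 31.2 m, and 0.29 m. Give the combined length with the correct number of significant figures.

0.6216 m + 31.2 m + 0.29 m = 32.1116 m.
Addition/subtraction keeps the fewest decimal places: 0.6216 → 4 decimal places, 31.2 → 1 decimal place, 0.29 → 2 decimal places; limit is 1.
Rounded to 1 decimal place: 32.1 m.

32.1 m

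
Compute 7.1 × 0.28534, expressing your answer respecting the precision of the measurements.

7.1 × 0.28534 = 2.025914
Multiplication/division keeps the fewest significant figures: 7.1 → 2 s.f., 0.28534 → 5 s.f.; limit is 2.
Rounded to 2 significant figures: 2.0.

2.0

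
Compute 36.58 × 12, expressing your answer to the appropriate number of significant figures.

36.58 × 12 = 438.96
Multiplication/division keeps the fewest significant figures: 36.58 → 4 s.f., 12 → 2 s.f.; limit is 2.
Rounded to 2 significant figures: 4.4 × 10².

4.4 × 10²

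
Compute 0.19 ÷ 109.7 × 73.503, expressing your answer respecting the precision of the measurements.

0.13

0.19 ÷ 109.7 × 73.503 = 0.127306927985…
Multiplication/division keeps the fewest significant figures: 0.19 → 2 s.f., 109.7 → 4 s.f., 73.503 → 5 s.f.; limit is 2.
Rounded to 2 significant figures: 0.13.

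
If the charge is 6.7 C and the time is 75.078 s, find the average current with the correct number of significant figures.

average current = 6.7 C ÷ 75.078 s = 0.0892405231892… A.
6.7 has 2 significant figures; 75.078 has 5.
Division/multiplication keeps the fewest: 2 significant figures.
Rounded: 0.089 A.

0.089 A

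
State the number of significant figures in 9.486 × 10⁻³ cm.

4

9.486 × 10⁻³: in scientific notation every digit of the coefficient is significant.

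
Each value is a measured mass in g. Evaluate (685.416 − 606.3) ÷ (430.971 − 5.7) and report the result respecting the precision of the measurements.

0.186

685.416 − 606.3 = 79.116, limited to 1 d.p. → 3 s.f.; 430.971 − 5.7 = 425.271, limited to 1 d.p. → 4 s.f.
Carrying full precision, 79.116 ÷ 425.271 = 0.186036668383…; keep min(3, 4) = 3 s.f.
Rounded to 3 significant figures: 0.186.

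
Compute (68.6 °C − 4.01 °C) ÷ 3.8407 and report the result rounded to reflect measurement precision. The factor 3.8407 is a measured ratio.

16.8 °C

68.6 °C − 4.01 °C = 64.59 °C; the difference is limited to 1 decimal place (3 s.f.).
Carrying full precision, 64.59 ÷ 3.8407 = 16.817246856… °C; 3.8407 has 5 s.f., so the result keeps min(3, 5) = 3 s.f.
Rounded to 3 significant figures: 16.8 °C.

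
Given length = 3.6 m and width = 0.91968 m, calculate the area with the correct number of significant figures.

3.3 m²

area = 3.6 m × 0.91968 m = 3.310848 m².
3.6 has 2 significant figures; 0.91968 has 5.
Division/multiplication keeps the fewest: 2 significant figures.
Rounded: 3.3 m².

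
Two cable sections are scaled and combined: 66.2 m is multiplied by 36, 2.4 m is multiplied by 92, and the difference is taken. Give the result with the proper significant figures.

2.2 × 10³ m

66.2 × 36 = 2383.2 → 2.4 × 10³ m (2 s.f., last digit at the 10^2 place).
2.4 × 92 = 220.8 → 2.2 × 10² m (2 s.f., last digit at the 10^1 place).
Difference: 2162.4 m; keep the coarser place, 10^2.
Result: 2.2 × 10³ m.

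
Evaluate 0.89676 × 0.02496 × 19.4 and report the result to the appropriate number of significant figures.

0.434

0.89676 × 0.02496 × 19.4 = 0.43423271424
Multiplication/division keeps the fewest significant figures: 0.89676 → 5 s.f., 0.02496 → 4 s.f., 19.4 → 3 s.f.; limit is 3.
Rounded to 3 significant figures: 0.434.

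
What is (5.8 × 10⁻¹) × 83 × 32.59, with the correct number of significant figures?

1.6 × 10³

(5.8 × 10⁻¹) × 83 × 32.59 = 1568.8826
Multiplication/division keeps the fewest significant figures: 5.8 × 10⁻¹ → 2 s.f., 83 → 2 s.f., 32.59 → 4 s.f.; limit is 2.
Rounded to 2 significant figures: 1.6 × 10³.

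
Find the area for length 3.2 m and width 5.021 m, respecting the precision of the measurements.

16 m²

area = 3.2 m × 5.021 m = 16.0672 m².
3.2 has 2 significant figures; 5.021 has 4.
Division/multiplication keeps the fewest: 2 significant figures.
Rounded: 16 m².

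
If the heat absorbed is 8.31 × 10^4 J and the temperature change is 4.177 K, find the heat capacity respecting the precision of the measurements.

1.99 × 10^4 J/K

heat capacity = 8.31 × 10^4 J ÷ 4.177 K = 19894.6612401… J/K.
8.31 × 10^4 has 3 significant figures; 4.177 has 4.
Division/multiplication keeps the fewest: 3 significant figures.
Rounded: 1.99 × 10^4 J/K.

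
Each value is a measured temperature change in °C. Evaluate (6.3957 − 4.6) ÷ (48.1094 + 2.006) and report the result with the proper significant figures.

6.3957 − 4.6 = 1.7957, limited to 1 d.p. → 2 s.f.; 48.1094 + 2.006 = 50.1154, limited to 3 d.p. → 5 s.f.
Carrying full precision, 1.7957 ÷ 50.1154 = 0.0358313013565…; keep min(2, 5) = 2 s.f.
Rounded to 2 significant figures: 0.036.

0.036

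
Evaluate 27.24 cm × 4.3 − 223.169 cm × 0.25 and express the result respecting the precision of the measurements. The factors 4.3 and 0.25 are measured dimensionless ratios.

27.24 × 4.3 = 117.132 → 1.2 × 10^2 cm (2 s.f., last digit at the 10^1 place).
223.169 × 0.25 = 55.79225 → 56 cm (2 s.f., last digit at the 10^0 place).
Difference: 61.33975 cm; keep the coarser place, 10^1.
Result: 6 × 10^1 cm.

6 × 10^1 cm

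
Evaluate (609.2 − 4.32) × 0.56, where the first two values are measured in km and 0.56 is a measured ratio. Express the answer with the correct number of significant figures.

3.4 × 10^2 km

609.2 km − 4.32 km = 604.88 km; the difference is limited to 1 decimal place (4 s.f.).
Carrying full precision, 604.88 × 0.56 = 338.7328 km; 0.56 has 2 s.f., so the result keeps min(4, 2) = 2 s.f.
Rounded to 2 significant figures: 3.4 × 10^2 km.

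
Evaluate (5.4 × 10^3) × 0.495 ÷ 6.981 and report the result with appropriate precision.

(5.4 × 10^3) × 0.495 ÷ 6.981 = 382.896433176…
Multiplication/division keeps the fewest significant figures: 5.4 × 10^3 → 2 s.f., 0.495 → 3 s.f., 6.981 → 4 s.f.; limit is 2.
Rounded to 2 significant figures: 3.8 × 10^2.

3.8 × 10^2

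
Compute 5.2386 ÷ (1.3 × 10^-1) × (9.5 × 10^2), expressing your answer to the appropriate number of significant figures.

5.2386 ÷ (1.3 × 10^-1) × (9.5 × 10^2) = 38282.0769231…
Multiplication/division keeps the fewest significant figures: 5.2386 → 5 s.f., 1.3 × 10^-1 → 2 s.f., 9.5 × 10^2 → 2 s.f.; limit is 2.
Rounded to 2 significant figures: 3.8 × 10^4.

3.8 × 10^4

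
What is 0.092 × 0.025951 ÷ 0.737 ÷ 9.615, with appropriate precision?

0.092 × 0.025951 ÷ 0.737 ÷ 9.615 = 0.000336918725053…
Multiplication/division keeps the fewest significant figures: 0.092 → 2 s.f., 0.025951 → 5 s.f., 0.737 → 3 s.f., 9.615 → 4 s.f.; limit is 2.
Rounded to 2 significant figures: 3.4 × 10^-4.

3.4 × 10^-4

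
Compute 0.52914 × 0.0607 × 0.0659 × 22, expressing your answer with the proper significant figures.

0.52914 × 0.0607 × 0.0659 × 22 = 0.0465658333404
Multiplication/division keeps the fewest significant figures: 0.52914 → 5 s.f., 0.0607 → 3 s.f., 0.0659 → 3 s.f., 22 → 2 s.f.; limit is 2.
Rounded to 2 significant figures: 0.047.

0.047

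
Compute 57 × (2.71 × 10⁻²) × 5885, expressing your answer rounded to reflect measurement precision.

57 × (2.71 × 10⁻²) × 5885 = 9090.5595
Multiplication/division keeps the fewest significant figures: 57 → 2 s.f., 2.71 × 10⁻² → 3 s.f., 5885 → 4 s.f.; limit is 2.
Rounded to 2 significant figures: 9.1 × 10³.

9.1 × 10³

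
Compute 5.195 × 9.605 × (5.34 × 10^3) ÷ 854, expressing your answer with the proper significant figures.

5.195 × 9.605 × (5.34 × 10^3) ÷ 854 = 312.008415105…
Multiplication/division keeps the fewest significant figures: 5.195 → 4 s.f., 9.605 → 4 s.f., 5.34 × 10^3 → 3 s.f., 854 → 3 s.f.; limit is 3.
Rounded to 3 significant figures: 312.

312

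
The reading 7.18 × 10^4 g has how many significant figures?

3

7.18 × 10^4: in scientific notation every digit of the coefficient is significant.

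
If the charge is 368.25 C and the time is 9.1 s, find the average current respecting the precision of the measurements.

average current = 368.25 C ÷ 9.1 s = 40.467032967… A.
368.25 has 5 significant figures; 9.1 has 2.
Division/multiplication keeps the fewest: 2 significant figures.
Rounded: 4.0 × 10^1 A.

4.0 × 10^1 A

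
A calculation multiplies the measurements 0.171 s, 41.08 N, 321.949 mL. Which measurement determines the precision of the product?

0.171 s → 3 s.f.; 41.08 N → 4 s.f.; 321.949 mL → 6 s.f.
The fewest is 3 significant figures, from 0.171 s.

0.171 s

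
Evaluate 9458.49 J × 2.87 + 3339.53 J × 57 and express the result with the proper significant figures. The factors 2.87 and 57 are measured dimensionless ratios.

9458.49 × 2.87 = 27145.8663 → 2.71 × 10^4 J (3 s.f., last digit at the 10^2 place).
3339.53 × 57 = 190353.21 → 1.9 × 10^5 J (2 s.f., last digit at the 10^4 place).
Sum: 217499.0763 J; keep the coarser place, 10^4.
Result: 2.2 × 10^5 J.

2.2 × 10^5 J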